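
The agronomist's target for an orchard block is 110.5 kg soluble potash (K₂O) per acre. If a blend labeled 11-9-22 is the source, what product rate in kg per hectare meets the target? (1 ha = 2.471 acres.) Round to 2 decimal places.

Product per acre = 110.5 / 22% = 502.273 kg.
Convert to per hectare: 502.273 × 2.471 = 1241.116 kg.

1241.12 kg of product per hectare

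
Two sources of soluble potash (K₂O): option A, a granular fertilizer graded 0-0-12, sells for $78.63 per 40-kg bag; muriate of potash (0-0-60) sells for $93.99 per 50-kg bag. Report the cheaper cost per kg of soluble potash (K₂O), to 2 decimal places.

$3.13 per kg K₂O (muriate of potash)

option A: K₂O per bag = 40 × 12% = 4.8 kg; cost = 78.63 / 4.8 = $16.3813/kg K₂O.
muriate of potash: K₂O per bag = 50 × 60% = 30 kg; cost = 93.99 / 30 = $3.1330/kg K₂O.
muriate of potash is cheaper.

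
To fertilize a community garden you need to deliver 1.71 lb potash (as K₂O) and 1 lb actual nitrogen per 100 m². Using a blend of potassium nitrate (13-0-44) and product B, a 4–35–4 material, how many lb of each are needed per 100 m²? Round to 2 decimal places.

Per-100 m² balance (a = potassium nitrate, b = product B):
K₂O: 0.44·a + 0.04·b = 1.71
N: 0.13·a + 0.04·b = 1
Eliminate b: (row1) − 0.04/0.04·(row2) → 0.31·a = 0.71, so a = 2.29032.
Then b = (1 − 0.13·2.29032) / 0.04 = 17.5565.

2.29 lb potassium nitrate, 17.56 lb product B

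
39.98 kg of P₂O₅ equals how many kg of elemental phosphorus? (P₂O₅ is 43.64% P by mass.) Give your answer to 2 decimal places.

17.45 kg P

P = 39.98 × 0.4364 = 17.4473 kg.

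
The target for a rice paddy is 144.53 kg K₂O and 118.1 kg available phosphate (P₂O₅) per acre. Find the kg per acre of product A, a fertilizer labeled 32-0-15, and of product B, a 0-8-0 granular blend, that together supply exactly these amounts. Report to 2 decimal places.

With a, b = kg per acre of product A and product B:
K₂O: 0.15·a + 0·b = 144.53
P₂O₅: 0·a + 0.08·b = 118.1
Solving simultaneously: a = 963.533, b = 1476.25.

963.53 kg product A, 1476.25 kg product B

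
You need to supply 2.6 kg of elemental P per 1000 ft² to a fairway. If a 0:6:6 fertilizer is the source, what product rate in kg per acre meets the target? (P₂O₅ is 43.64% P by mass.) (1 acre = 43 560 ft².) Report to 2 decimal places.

4325.39 kg of product per acre

As P₂O₅: 2.6 / 0.4364 = 5.95784 kg per 1000 ft².
Product per 1000 ft² = 5.95784 / 6% = 99.2973 kg.
Convert to per acre: 99.2973 × 43.56 = 4325.3896 kg.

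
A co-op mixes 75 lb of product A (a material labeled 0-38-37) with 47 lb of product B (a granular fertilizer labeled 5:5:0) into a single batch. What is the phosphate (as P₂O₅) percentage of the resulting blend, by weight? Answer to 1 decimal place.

Total mass = 75 + 47 = 122 lb.
P₂O₅ mass = 38%×75 + 5%×47 = 30.85 lb.
% P₂O₅ = 30.85 / 122 = 25.2869%.

25.3% P₂O₅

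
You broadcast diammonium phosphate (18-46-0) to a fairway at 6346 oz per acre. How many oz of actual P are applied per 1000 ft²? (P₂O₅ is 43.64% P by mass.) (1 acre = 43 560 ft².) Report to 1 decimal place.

29.2 oz P per thousand sq ft

P₂O₅ per acre = 6346 × 46% = 2919.16 oz.
Elemental P = 2919.16 × 0.4364 = 1273.92 oz per acre.
Convert to per 1000 ft²: 1273.92 × 0.0229568 = 29.2452 oz.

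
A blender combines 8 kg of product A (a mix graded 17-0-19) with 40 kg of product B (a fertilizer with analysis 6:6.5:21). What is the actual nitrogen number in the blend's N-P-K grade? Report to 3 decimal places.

Total mass = 8 + 40 = 48 kg.
N mass = 17%×8 + 6%×40 = 3.76 kg.
% N = 3.76 / 48 = 7.83333%.

7.833% N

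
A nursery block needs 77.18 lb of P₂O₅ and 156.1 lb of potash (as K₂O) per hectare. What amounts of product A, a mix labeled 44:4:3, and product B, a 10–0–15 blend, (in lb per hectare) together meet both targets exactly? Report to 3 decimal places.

Let a = lb of product A, b = lb of product B (per hectare).
P₂O₅: 0.04·a + 0·b = 77.18
K₂O: 0.03·a + 0.15·b = 156.1
Eliminate a: (row1) − 0.04/0.03·(row2) → -0.2·b = -130.953, so b = 654.7667.
Back-substitute: a = (77.18 − 0·654.7667) / 0.04 = 1929.5.

1929.500 lb product A, 654.767 lb product B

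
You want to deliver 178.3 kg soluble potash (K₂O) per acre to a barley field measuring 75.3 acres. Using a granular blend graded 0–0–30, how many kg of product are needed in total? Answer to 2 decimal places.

Product per acre = 178.3 / 30% = 594.333 kg.
Total product = 594.333 × 75.3 = 44753.3 kg.

44753.30 kg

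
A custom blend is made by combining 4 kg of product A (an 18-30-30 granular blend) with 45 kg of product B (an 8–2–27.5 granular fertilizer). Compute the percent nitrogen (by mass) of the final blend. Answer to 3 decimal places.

8.816% N

Total mass = 4 + 45 = 49 kg.
N mass = 18%×4 + 8%×45 = 4.32 kg.
% N = 4.32 / 49 = 8.81633%.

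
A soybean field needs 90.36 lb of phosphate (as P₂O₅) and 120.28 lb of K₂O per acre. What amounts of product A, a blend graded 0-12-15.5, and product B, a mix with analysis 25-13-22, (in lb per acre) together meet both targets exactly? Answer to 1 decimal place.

Per-acre balance (a = product A, b = product B):
P₂O₅: 0.12·a + 0.13·b = 90.36
K₂O: 0.155·a + 0.22·b = 120.28
Eliminate b: (row1) − 0.13/0.22·(row2) → 0.0284091·a = 19.2855, so a = 678.848.
Then b = (120.28 − 0.155·678.848) / 0.22 = 68.448.

678.8 lb product A, 68.4 lb product B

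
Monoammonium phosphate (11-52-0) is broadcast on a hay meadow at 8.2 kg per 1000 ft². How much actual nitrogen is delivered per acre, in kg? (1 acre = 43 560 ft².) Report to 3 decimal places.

nitrogen per 1000 ft² = 8.2 × 11% = 0.902 kg.
Convert to per acre: 0.902 × 43.56 = 39.2911 kg.

39.291 kg N per acre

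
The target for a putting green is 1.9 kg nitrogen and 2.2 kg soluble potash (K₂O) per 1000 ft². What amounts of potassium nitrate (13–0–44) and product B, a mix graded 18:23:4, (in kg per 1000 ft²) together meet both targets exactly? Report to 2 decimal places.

Let a = kg of potassium nitrate, b = kg of product B (per 1000 ft²).
N: 0.13·a + 0.18·b = 1.9
K₂O: 0.44·a + 0.04·b = 2.2
Solving simultaneously: a = 4.32432, b = 7.43243.

4.32 kg potassium nitrate, 7.43 kg product B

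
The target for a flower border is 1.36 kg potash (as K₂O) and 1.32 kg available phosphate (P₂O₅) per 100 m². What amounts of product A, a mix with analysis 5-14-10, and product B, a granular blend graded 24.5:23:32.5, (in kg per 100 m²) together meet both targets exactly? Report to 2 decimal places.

Let a = kg of product A, b = kg of product B (per 100 m²).
K₂O: 0.1·a + 0.325·b = 1.36
P₂O₅: 0.14·a + 0.23·b = 1.32
From row1: a = (1.36 − 0.325·b) / 0.1.
Into row2: 0.14·(1.36 − 0.325·b)/0.1 + 0.23·b = 1.32 → b = 2.59556, a = 5.16444.

5.16 kg product A, 2.60 kg product B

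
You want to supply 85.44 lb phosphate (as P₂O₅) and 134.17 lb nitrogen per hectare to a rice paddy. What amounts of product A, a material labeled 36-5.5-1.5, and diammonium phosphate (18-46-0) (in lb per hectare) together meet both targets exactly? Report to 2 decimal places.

297.62 lb product A, 150.15 lb diammonium phosphate

Let a = lb of product A, b = lb of diammonium phosphate (per hectare).
P₂O₅: 0.055·a + 0.46·b = 85.44
N: 0.36·a + 0.18·b = 134.17
Solving simultaneously: a = 297.617, b = 150.154.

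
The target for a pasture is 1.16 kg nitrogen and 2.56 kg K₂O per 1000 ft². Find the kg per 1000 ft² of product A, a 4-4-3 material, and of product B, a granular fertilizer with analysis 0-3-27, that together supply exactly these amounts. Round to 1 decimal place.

29.0 kg product A, 6.3 kg product B

Per-1000 ft² balance (a = product A, b = product B):
N: 0.04·a + 0·b = 1.16
K₂O: 0.03·a + 0.27·b = 2.56
From row1: a = (1.16 − 0·b) / 0.04.
Into row2: 0.03·(1.16 − 0·b)/0.04 + 0.27·b = 2.56 → b = 6.25926, a = 29.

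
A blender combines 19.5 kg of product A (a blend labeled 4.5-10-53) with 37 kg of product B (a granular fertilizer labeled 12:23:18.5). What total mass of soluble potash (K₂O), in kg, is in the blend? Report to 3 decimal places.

K₂O mass = 53%×19.5 + 18.5%×37 = 17.18 kg.

17.180 kg K₂O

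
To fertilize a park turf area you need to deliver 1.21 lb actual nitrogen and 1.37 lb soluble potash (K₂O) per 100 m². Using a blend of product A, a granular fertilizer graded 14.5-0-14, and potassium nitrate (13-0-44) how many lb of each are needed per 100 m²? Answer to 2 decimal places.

7.77 lb product A, 0.64 lb potassium nitrate

With a, b = lb per 100 m² of product A and potassium nitrate:
N: 0.145·a + 0.13·b = 1.21
K₂O: 0.14·a + 0.44·b = 1.37
Eliminate b: (row1) − 0.13/0.44·(row2) → 0.103636·a = 0.805227, so a = 7.76974.
Then b = (1.37 − 0.14·7.76974) / 0.44 = 0.641447.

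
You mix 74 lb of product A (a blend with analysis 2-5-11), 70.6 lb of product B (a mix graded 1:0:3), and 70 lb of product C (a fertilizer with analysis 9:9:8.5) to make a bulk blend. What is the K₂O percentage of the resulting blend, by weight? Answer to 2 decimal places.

7.55% K₂O

Total mass = 74 + 70.6 + 70 = 214.6 lb.
K₂O mass = 11%×74 + 3%×70.6 + 8.5%×70 = 16.208 lb.
% K₂O = 16.208 / 214.6 = 7.55266%.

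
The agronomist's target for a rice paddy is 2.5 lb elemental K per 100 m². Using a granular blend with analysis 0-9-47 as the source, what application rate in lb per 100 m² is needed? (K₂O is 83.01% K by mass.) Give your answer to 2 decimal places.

As K₂O: 2.5 / 0.8301 = 3.01169 lb per 100 m².
Product per 100 m² = 3.01169 / 47% = 6.40784 lb.

6.41 lb of product per hundred sq m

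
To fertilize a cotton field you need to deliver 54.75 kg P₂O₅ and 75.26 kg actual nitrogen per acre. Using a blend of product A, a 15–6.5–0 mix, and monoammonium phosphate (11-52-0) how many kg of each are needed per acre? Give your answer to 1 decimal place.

467.4 kg product A, 46.9 kg monoammonium phosphate

Let a = kg of product A, b = kg of monoammonium phosphate (per acre).
P₂O₅: 0.065·a + 0.52·b = 54.75
N: 0.15·a + 0.11·b = 75.26
Eliminate b: (row1) − 0.52/0.11·(row2) → -0.644091·a = -301.025, so a = 467.363.
Then b = (75.26 − 0.15·467.363) / 0.11 = 46.868.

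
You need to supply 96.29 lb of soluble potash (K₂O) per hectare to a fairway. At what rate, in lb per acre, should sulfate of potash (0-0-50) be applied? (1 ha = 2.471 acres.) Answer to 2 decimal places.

Product per hectare = 96.29 / 50% = 192.58 lb.
Convert to per acre: 192.58 × 0.404694 = 77.9361 lb.

77.94 lb of product per acre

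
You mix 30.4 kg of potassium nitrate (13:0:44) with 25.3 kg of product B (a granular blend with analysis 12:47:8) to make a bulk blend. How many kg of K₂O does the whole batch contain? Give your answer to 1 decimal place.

15.4 kg K₂O

K₂O mass = 44%×30.4 + 8%×25.3 = 15.4 kg.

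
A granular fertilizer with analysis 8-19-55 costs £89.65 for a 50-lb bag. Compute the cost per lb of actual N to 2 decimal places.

£22.41 per lb N

N in bag = 50 × 8% = 4 lb.
Cost per lb N = £89.65 / 4 = £22.4125.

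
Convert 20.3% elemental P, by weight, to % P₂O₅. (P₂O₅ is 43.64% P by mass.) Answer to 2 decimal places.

46.52% P₂O₅

%P₂O₅ = 20.3 / 0.4364 = 46.517%.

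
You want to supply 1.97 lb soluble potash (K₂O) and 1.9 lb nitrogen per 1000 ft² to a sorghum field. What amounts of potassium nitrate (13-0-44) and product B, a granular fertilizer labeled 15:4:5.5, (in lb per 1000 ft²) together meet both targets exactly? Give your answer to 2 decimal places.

With a, b = lb per 1000 ft² of potassium nitrate and product B:
K₂O: 0.44·a + 0.055·b = 1.97
N: 0.13·a + 0.15·b = 1.9
Eliminate a: (row1) − 0.44/0.13·(row2) → -0.452692·b = -4.46077, so b = 9.85387.
Back-substitute: a = (1.97 − 0.055·9.85387) / 0.44 = 3.24554.

3.25 lb potassium nitrate, 9.85 lb product B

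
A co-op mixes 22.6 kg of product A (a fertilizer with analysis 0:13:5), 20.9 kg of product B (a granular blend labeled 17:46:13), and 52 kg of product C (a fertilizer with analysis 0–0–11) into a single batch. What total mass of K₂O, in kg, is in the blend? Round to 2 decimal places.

K₂O mass = 5%×22.6 + 13%×20.9 + 11%×52 = 9.567 kg.

9.57 kg K₂O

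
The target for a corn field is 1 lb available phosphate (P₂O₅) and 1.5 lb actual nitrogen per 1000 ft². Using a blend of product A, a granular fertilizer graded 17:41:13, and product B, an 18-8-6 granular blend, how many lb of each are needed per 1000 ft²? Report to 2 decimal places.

1.00 lb product A, 7.39 lb product B

With a, b = lb per 1000 ft² of product A and product B:
P₂O₅: 0.41·a + 0.08·b = 1
N: 0.17·a + 0.18·b = 1.5
From row1: a = (1 − 0.08·b) / 0.41.
Into row2: 0.17·(1 − 0.08·b)/0.41 + 0.18·b = 1.5 → b = 7.39203, a = 0.996678.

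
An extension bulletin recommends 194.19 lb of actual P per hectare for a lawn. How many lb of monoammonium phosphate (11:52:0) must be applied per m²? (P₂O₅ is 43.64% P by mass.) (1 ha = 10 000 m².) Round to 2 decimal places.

As P₂O₅: 194.19 / 0.4364 = 444.982 lb per hectare.
Product per hectare = 444.982 / 52% = 855.734 lb.
Convert to per m²: 855.734 × 0.0001 = 0.0855734 lb.

0.09 lb of product per sq m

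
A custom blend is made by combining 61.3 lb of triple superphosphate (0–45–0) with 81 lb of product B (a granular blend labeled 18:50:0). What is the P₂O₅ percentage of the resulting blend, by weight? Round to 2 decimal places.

47.85% P₂O₅

Total mass = 61.3 + 81 = 142.3 lb.
P₂O₅ mass = 45%×61.3 + 50%×81 = 68.085 lb.
% P₂O₅ = 68.085 / 142.3 = 47.8461%.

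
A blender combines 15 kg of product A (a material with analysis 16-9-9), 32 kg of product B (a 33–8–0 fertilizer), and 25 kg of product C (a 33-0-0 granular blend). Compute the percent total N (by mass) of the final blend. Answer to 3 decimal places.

29.458% N

Total mass = 15 + 32 + 25 = 72 kg.
N mass = 16%×15 + 33%×32 + 33%×25 = 21.21 kg.
% N = 21.21 / 72 = 29.4583%.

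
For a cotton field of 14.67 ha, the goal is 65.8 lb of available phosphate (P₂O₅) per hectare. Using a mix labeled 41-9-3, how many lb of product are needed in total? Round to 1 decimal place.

Product per hectare = 65.8 / 9% = 731.111 lb.
Total product = 731.111 × 14.67 = 10725.4 lb.

10725.4 lb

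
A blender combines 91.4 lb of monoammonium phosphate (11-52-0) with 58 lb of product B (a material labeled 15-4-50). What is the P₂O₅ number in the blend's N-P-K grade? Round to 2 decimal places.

Total mass = 91.4 + 58 = 149.4 lb.
P₂O₅ mass = 52%×91.4 + 4%×58 = 49.848 lb.
% P₂O₅ = 49.848 / 149.4 = 33.3655%.

33.37% P₂O₅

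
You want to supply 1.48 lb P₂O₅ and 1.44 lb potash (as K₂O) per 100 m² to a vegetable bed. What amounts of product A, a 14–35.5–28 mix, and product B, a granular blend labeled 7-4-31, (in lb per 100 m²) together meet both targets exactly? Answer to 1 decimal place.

4.1 lb product A, 1.0 lb product B

With a, b = lb per 100 m² of product A and product B:
P₂O₅: 0.355·a + 0.04·b = 1.48
K₂O: 0.28·a + 0.31·b = 1.44
From row1: a = (1.48 − 0.04·b) / 0.355.
Into row2: 0.28·(1.48 − 0.04·b)/0.355 + 0.31·b = 1.44 → b = 0.979262, a = 4.05867.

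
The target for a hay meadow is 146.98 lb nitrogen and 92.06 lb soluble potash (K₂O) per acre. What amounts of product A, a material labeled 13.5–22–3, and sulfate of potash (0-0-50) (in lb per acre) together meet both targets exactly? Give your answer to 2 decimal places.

Per-acre balance (a = product A, b = sulfate of potash):
N: 0.135·a + 0·b = 146.98
K₂O: 0.03·a + 0.5·b = 92.06
Solving simultaneously: a = 1088.741, b = 118.796.

1088.74 lb product A, 118.80 lb sulfate of potash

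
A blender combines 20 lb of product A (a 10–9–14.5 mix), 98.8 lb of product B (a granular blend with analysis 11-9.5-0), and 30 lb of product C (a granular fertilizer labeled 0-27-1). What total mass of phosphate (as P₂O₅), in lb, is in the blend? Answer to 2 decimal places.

P₂O₅ mass = 9%×20 + 9.5%×98.8 + 27%×30 = 19.286 lb.

19.29 lb P₂O₅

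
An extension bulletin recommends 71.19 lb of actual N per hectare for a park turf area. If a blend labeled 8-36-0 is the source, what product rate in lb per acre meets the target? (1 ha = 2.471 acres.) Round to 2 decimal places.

360.13 lb of product per acre

Product per hectare = 71.19 / 8% = 889.875 lb.
Convert to per acre: 889.875 × 0.404694 = 360.127 lb.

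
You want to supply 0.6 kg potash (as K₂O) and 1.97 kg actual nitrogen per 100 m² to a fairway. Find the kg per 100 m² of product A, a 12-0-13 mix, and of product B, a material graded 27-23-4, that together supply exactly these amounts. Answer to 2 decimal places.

2.75 kg product A, 6.08 kg product B

Per-100 m² balance (a = product A, b = product B):
K₂O: 0.13·a + 0.04·b = 0.6
N: 0.12·a + 0.27·b = 1.97
Eliminate a: (row1) − 0.13/0.12·(row2) → -0.2525·b = -1.53417, so b = 6.07591.
Back-substitute: a = (0.6 − 0.04·6.07591) / 0.13 = 2.74587.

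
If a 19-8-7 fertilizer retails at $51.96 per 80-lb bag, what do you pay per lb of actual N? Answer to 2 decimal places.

N in bag = 80 × 19% = 15.2 lb.
Cost per lb N = $51.96 / 15.2 = $3.4184.

$3.42 per lb N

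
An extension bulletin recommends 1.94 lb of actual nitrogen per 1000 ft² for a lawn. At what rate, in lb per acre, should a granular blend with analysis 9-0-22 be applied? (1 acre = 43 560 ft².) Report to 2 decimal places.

Product per 1000 ft² = 1.94 / 9% = 21.5556 lb.
Convert to per acre: 21.5556 × 43.56 = 938.96 lb.

938.96 lb of product per acre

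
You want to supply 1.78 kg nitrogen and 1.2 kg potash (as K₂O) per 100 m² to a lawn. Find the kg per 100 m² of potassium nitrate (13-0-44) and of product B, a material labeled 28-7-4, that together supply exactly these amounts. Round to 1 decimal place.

With a, b = kg per 100 m² of potassium nitrate and product B:
N: 0.13·a + 0.28·b = 1.78
K₂O: 0.44·a + 0.04·b = 1.2
From row1: a = (1.78 − 0.28·b) / 0.13.
Into row2: 0.44·(1.78 − 0.28·b)/0.13 + 0.04·b = 1.2 → b = 5.31525, a = 2.24407.

2.2 kg potassium nitrate, 5.3 kg product B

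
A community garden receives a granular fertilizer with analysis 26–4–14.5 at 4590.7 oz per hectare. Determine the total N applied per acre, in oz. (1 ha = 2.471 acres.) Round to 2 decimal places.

nitrogen per hectare = 4590.7 × 26% = 1193.58 oz.
Convert to per acre: 1193.58 × 0.404694 = 483.036 oz.

483.04 oz N per acre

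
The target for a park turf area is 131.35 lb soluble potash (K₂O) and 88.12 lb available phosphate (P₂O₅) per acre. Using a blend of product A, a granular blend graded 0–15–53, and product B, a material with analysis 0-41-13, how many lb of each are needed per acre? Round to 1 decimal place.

214.3 lb product A, 136.5 lb product B

Per-acre balance (a = product A, b = product B):
K₂O: 0.53·a + 0.13·b = 131.35
P₂O₅: 0.15·a + 0.41·b = 88.12
From row1: a = (131.35 − 0.13·b) / 0.53.
Into row2: 0.15·(131.35 − 0.13·b)/0.53 + 0.41·b = 88.12 → b = 136.507, a = 214.347.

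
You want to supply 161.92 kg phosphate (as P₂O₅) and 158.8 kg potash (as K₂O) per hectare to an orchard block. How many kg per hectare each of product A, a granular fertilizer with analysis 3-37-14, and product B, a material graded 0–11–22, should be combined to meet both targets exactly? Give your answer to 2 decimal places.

275.07 kg product A, 546.78 kg product B

Let a = kg of product A, b = kg of product B (per hectare).
P₂O₅: 0.37·a + 0.11·b = 161.92
K₂O: 0.14·a + 0.22·b = 158.8
Solving simultaneously: a = 275.067, b = 546.776.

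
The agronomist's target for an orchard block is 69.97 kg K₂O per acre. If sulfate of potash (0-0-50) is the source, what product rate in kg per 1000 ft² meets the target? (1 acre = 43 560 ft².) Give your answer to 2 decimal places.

3.21 kg of product per thousand sq ft

Product per acre = 69.97 / 50% = 139.94 kg.
Convert to per 1000 ft²: 139.94 × 0.0229568 = 3.21258 kg.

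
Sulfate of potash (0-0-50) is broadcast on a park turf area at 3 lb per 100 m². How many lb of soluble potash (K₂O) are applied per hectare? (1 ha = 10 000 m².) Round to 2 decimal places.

150.00 lb K₂O per hectare

K₂O per 100 m² = 3 × 50% = 1.5 lb.
Convert to per hectare: 1.5 × 100 = 150 lb.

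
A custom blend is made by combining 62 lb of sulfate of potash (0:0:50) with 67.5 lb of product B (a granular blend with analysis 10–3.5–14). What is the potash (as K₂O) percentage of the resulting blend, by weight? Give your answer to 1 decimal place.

31.2% K₂O

Total mass = 62 + 67.5 = 129.5 lb.
K₂O mass = 50%×62 + 14%×67.5 = 40.45 lb.
% K₂O = 40.45 / 129.5 = 31.2355%.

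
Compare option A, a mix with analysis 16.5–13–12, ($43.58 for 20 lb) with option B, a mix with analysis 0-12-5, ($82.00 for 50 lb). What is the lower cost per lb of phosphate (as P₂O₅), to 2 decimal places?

option A: P₂O₅ per bag = 20 × 13% = 2.6 lb; cost = 43.58 / 2.6 = $16.7615/lb P₂O₅.
option B: P₂O₅ per bag = 50 × 12% = 6 lb; cost = 82.00 / 6 = $13.6667/lb P₂O₅.
option B is cheaper.

$13.67 per lb P₂O₅ (option B)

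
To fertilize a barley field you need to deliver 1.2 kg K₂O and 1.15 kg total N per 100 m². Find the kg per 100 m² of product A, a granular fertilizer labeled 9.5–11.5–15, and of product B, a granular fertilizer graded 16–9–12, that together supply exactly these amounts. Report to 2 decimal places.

4.29 kg product A, 4.64 kg product B

With a, b = kg per 100 m² of product A and product B:
K₂O: 0.15·a + 0.12·b = 1.2
N: 0.095·a + 0.16·b = 1.15
Solving simultaneously: a = 4.28571, b = 4.64286.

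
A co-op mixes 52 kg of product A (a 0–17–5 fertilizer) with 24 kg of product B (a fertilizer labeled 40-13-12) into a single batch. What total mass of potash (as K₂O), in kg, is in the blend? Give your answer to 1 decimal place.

5.5 kg K₂O

K₂O mass = 5%×52 + 12%×24 = 5.48 kg.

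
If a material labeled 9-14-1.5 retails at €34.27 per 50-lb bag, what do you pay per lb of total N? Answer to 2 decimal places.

€7.62 per lb N

N in bag = 50 × 9% = 4.5 lb.
Cost per lb N = €34.27 / 4.5 = €7.6156.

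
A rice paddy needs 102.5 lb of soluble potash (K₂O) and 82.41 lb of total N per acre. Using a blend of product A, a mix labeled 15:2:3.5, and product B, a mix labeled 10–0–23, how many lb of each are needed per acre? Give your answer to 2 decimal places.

With a, b = lb per acre of product A and product B:
K₂O: 0.035·a + 0.23·b = 102.5
N: 0.15·a + 0.1·b = 82.41
Eliminate b: (row1) − 0.23/0.1·(row2) → -0.31·a = -87.043, so a = 280.784.
Then b = (82.41 − 0.15·280.784) / 0.1 = 402.924.

280.78 lb product A, 402.92 lb product B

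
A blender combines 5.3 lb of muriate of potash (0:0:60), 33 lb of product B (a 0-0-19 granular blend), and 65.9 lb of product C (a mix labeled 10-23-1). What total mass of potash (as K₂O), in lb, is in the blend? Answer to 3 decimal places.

K₂O mass = 60%×5.3 + 19%×33 + 1%×65.9 = 10.109 lb.

10.109 lb K₂O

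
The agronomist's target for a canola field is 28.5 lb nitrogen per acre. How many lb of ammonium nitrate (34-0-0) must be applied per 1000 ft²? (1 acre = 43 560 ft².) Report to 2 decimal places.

1.92 lb of product per thousand sq ft

Product per acre = 28.5 / 34% = 83.8235 lb.
Convert to per 1000 ft²: 83.8235 × 0.0229568 = 1.92432 lb.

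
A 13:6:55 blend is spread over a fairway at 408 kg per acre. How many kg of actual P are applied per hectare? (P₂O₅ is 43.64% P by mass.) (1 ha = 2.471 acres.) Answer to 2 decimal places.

26.40 kg P per hectare

P₂O₅ per acre = 408 × 6% = 24.48 kg.
Elemental P = 24.48 × 0.4364 = 10.6831 kg per acre.
Convert to per hectare: 10.6831 × 2.471 = 26.3979 kg.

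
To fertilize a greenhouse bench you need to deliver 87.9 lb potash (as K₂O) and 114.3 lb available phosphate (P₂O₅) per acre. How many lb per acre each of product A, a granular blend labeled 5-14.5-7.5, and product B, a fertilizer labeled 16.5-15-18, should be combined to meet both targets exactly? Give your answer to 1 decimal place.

497.6 lb product A, 281.0 lb product B

Per-acre balance (a = product A, b = product B):
K₂O: 0.075·a + 0.18·b = 87.9
P₂O₅: 0.145·a + 0.15·b = 114.3
Eliminate a: (row1) − 0.075/0.145·(row2) → 0.102414·b = 28.7793, so b = 281.01.
Back-substitute: a = (87.9 − 0.18·281.01) / 0.075 = 497.576.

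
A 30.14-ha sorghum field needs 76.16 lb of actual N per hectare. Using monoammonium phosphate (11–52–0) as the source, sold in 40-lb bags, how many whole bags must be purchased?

Product per hectare = 76.16 / 11% = 692.364 lb.
Total product = 692.364 × 30.14 = 20867.8 lb.
Bags = ⌈20867.8 / 40⌉ = 522.

522 bags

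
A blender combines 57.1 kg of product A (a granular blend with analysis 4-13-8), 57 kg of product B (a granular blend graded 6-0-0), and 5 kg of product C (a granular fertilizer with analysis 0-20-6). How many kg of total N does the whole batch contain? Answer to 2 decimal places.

5.70 kg N

N mass = 4%×57.1 + 6%×57 + 0%×5 = 5.704 kg.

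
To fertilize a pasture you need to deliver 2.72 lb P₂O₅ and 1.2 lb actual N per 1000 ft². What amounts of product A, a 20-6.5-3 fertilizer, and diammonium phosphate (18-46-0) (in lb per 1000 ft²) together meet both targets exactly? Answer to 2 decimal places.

Let a = lb of product A, b = lb of diammonium phosphate (per 1000 ft²).
P₂O₅: 0.065·a + 0.46·b = 2.72
N: 0.2·a + 0.18·b = 1.2
Eliminate a: (row1) − 0.065/0.2·(row2) → 0.4015·b = 2.33, so b = 5.80324.
Back-substitute: a = (2.72 − 0.46·5.80324) / 0.065 = 0.777086.

0.78 lb product A, 5.80 lb diammonium phosphate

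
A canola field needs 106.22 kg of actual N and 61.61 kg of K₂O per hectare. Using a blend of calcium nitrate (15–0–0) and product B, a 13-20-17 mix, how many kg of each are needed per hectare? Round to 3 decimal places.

394.043 kg calcium nitrate, 362.412 kg product B

Per-hectare balance (a = calcium nitrate, b = product B):
N: 0.15·a + 0.13·b = 106.22
K₂O: 0·a + 0.17·b = 61.61
Solving simultaneously: a = 394.0431, b = 362.4118.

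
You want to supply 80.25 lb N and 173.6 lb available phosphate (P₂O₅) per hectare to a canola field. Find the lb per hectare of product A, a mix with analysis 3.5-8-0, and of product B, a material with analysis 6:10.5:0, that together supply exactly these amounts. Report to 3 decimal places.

With a, b = lb per hectare of product A and product B:
N: 0.035·a + 0.06·b = 80.25
P₂O₅: 0.08·a + 0.105·b = 173.6
Solving simultaneously: a = 1768.6667, b = 305.7778.

1768.667 lb product A, 305.778 lb product B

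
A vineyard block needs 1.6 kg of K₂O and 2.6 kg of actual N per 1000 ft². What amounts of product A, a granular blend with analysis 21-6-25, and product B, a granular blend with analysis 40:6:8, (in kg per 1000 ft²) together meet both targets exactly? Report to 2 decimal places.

5.19 kg product A, 3.77 kg product B

Let a = kg of product A, b = kg of product B (per 1000 ft²).
K₂O: 0.25·a + 0.08·b = 1.6
N: 0.21·a + 0.4·b = 2.6
Solving simultaneously: a = 5.19231, b = 3.77404.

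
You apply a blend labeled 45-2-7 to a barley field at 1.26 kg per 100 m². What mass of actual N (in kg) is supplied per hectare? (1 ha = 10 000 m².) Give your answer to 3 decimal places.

56.700 kg N per hectare

nitrogen per 100 m² = 1.26 × 45% = 0.567 kg.
Convert to per hectare: 0.567 × 100 = 56.7 kg.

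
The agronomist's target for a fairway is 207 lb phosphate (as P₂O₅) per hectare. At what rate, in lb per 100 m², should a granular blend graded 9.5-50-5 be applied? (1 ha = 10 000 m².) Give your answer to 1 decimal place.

4.1 lb of product per hundred sq m

Product per hectare = 207 / 50% = 414 lb.
Convert to per 100 m²: 414 × 0.01 = 4.14 lb.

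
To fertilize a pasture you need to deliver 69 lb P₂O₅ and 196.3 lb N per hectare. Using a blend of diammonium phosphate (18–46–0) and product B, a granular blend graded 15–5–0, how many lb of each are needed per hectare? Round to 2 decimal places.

With a, b = lb per hectare of diammonium phosphate and product B:
P₂O₅: 0.46·a + 0.05·b = 69
N: 0.18·a + 0.15·b = 196.3
Solving simultaneously: a = 8.91667, b = 1297.967.

8.92 lb diammonium phosphate, 1297.97 lb product B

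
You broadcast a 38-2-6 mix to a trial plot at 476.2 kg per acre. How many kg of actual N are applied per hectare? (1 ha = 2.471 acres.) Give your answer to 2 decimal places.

447.14 kg N per hectare

nitrogen per acre = 476.2 × 38% = 180.956 kg.
Convert to per hectare: 180.956 × 2.471 = 447.142 kg.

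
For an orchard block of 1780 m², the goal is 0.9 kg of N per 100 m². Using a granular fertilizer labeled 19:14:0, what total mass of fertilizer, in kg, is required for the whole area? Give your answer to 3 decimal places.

Product per 100 m² = 0.9 / 19% = 4.73684 kg.
Total product = 4.73684 × 1780 / 100 = 84.3158 kg.

84.316 kg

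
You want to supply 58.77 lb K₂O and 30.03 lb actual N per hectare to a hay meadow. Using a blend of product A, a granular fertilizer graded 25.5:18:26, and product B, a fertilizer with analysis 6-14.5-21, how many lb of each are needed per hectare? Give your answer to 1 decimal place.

With a, b = lb per hectare of product A and product B:
K₂O: 0.26·a + 0.21·b = 58.77
N: 0.255·a + 0.06·b = 30.03
From row1: a = (58.77 − 0.21·b) / 0.26.
Into row2: 0.255·(58.77 − 0.21·b)/0.26 + 0.06·b = 30.03 → b = 189.158, a = 73.2569.

73.3 lb product A, 189.2 lb product B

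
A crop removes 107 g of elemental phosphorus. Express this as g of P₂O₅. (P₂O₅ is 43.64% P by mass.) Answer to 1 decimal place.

245.2 g P₂O₅

P₂O₅ = 107 / 0.4364 = 245.188 g.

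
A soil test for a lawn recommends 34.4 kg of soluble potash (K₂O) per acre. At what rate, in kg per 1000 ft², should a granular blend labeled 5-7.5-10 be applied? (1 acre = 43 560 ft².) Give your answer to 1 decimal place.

7.9 kg of product per thousand sq ft

Product per acre = 34.4 / 10% = 344 kg.
Convert to per 1000 ft²: 344 × 0.0229568 = 7.89715 kg.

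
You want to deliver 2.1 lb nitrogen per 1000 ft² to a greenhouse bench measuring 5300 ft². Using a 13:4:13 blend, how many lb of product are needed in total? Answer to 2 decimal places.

Product per 1000 ft² = 2.1 / 13% = 16.1538 lb.
Total product = 16.1538 × 5300 / 1000 = 85.6154 lb.

85.62 lb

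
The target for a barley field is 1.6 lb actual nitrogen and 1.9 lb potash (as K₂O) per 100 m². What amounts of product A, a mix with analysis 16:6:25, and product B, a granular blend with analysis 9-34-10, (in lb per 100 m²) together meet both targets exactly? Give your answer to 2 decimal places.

Let a = lb of product A, b = lb of product B (per 100 m²).
N: 0.16·a + 0.09·b = 1.6
K₂O: 0.25·a + 0.1·b = 1.9
Solving simultaneously: a = 1.69231, b = 14.7692.

1.69 lb product A, 14.77 lb product B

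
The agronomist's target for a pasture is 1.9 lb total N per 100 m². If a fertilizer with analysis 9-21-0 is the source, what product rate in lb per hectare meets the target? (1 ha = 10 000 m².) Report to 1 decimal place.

Product per 100 m² = 1.9 / 9% = 21.1111 lb.
Convert to per hectare: 21.1111 × 100 = 2111.11 lb.

2111.1 lb of product per hectare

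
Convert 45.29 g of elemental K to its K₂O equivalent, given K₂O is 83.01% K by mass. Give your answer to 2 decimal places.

K₂O = 45.29 / 0.8301 = 54.5597 g.

54.56 g K₂O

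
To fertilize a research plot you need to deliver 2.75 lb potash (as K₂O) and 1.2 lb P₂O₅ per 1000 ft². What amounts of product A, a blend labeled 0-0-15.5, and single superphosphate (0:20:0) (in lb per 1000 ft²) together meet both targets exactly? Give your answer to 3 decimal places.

Let a = lb of product A, b = lb of single superphosphate (per 1000 ft²).
K₂O: 0.155·a + 0·b = 2.75
P₂O₅: 0·a + 0.2·b = 1.2
Solving simultaneously: a = 17.7419, b = 6.

17.742 lb product A, 6.000 lb single superphosphate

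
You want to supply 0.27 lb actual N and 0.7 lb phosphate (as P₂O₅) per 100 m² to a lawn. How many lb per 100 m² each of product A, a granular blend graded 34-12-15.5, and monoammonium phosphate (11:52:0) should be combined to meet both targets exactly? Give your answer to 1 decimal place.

Per-100 m² balance (a = product A, b = monoammonium phosphate):
N: 0.34·a + 0.11·b = 0.27
P₂O₅: 0.12·a + 0.52·b = 0.7
Eliminate b: (row1) − 0.11/0.52·(row2) → 0.314615·a = 0.121923, so a = 0.387531.
Then b = (0.7 − 0.12·0.387531) / 0.52 = 1.25672.

0.4 lb product A, 1.3 lb monoammonium phosphate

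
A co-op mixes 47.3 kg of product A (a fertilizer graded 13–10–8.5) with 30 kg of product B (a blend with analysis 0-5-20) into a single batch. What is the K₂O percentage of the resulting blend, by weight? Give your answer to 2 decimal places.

12.96% K₂O

Total mass = 47.3 + 30 = 77.3 kg.
K₂O mass = 8.5%×47.3 + 20%×30 = 10.0205 kg.
% K₂O = 10.0205 / 77.3 = 12.9631%.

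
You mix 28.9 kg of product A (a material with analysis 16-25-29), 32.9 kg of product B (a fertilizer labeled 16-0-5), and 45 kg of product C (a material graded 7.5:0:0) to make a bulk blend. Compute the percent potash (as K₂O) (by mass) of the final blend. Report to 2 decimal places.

Total mass = 28.9 + 32.9 + 45 = 106.8 kg.
K₂O mass = 29%×28.9 + 5%×32.9 + 0%×45 = 10.026 kg.
% K₂O = 10.026 / 106.8 = 9.38764%.

9.39% K₂O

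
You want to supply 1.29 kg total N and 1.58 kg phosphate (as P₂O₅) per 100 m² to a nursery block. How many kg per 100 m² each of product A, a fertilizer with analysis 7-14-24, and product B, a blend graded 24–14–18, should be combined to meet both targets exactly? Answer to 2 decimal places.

Let a = kg of product A, b = kg of product B (per 100 m²).
N: 0.07·a + 0.24·b = 1.29
P₂O₅: 0.14·a + 0.14·b = 1.58
Eliminate b: (row1) − 0.24/0.14·(row2) → -0.17·a = -1.41857, so a = 8.34454.
Then b = (1.58 − 0.14·8.34454) / 0.14 = 2.94118.

8.34 kg product A, 2.94 kg product B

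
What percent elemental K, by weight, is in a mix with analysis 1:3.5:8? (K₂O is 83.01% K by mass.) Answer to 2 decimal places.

%K = 8 × 0.8301 = 6.6408%.

6.64% K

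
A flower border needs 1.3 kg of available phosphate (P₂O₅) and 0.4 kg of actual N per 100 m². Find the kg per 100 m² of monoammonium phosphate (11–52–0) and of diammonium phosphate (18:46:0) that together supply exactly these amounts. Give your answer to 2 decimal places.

1.16 kg monoammonium phosphate, 1.51 kg diammonium phosphate

Per-100 m² balance (a = monoammonium phosphate, b = diammonium phosphate):
P₂O₅: 0.52·a + 0.46·b = 1.3
N: 0.11·a + 0.18·b = 0.4
Eliminate b: (row1) − 0.46/0.18·(row2) → 0.238889·a = 0.277778, so a = 1.16279.
Then b = (0.4 − 0.11·1.16279) / 0.18 = 1.51163.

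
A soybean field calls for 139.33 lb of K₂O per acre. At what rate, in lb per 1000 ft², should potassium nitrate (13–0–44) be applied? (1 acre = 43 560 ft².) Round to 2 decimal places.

Product per acre = 139.33 / 44% = 316.659 lb.
Convert to per 1000 ft²: 316.659 × 0.0229568 = 7.26949 lb.

7.27 lb of product per thousand sq ft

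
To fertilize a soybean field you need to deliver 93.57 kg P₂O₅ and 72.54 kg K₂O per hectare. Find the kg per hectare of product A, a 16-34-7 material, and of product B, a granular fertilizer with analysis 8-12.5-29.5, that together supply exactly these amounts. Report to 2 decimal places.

Let a = kg of product A, b = kg of product B (per hectare).
P₂O₅: 0.34·a + 0.125·b = 93.57
K₂O: 0.07·a + 0.295·b = 72.54
Eliminate a: (row1) − 0.34/0.07·(row2) → -1.30786·b = -258.767, so b = 197.856.
Back-substitute: a = (93.57 − 0.125·197.856) / 0.34 = 202.4648.

202.46 kg product A, 197.86 kg product B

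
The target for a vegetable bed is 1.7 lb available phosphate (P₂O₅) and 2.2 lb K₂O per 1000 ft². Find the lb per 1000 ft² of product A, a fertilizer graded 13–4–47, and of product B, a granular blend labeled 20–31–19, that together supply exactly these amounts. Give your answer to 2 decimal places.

2.60 lb product A, 5.15 lb product B

With a, b = lb per 1000 ft² of product A and product B:
P₂O₅: 0.04·a + 0.31·b = 1.7
K₂O: 0.47·a + 0.19·b = 2.2
Solving simultaneously: a = 2.59957, b = 5.14844.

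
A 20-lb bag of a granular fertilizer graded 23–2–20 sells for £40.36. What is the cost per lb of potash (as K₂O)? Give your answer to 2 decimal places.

£10.09 per lb K₂O

K₂O in bag = 20 × 20% = 4 lb.
Cost per lb K₂O = £40.36 / 4 = £10.0900.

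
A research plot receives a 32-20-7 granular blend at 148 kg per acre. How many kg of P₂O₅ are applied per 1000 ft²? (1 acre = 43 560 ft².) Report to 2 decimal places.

P₂O₅ per acre = 148 × 20% = 29.6 kg.
Convert to per 1000 ft²: 29.6 × 0.0229568 = 0.679522 kg.

0.68 kg P₂O₅ per thousand sq ft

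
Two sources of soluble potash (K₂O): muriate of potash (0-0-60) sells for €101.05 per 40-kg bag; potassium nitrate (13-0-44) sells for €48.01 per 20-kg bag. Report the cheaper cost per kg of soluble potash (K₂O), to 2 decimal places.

€4.21 per kg K₂O (muriate of potash)

muriate of potash: K₂O per bag = 40 × 60% = 24 kg; cost = 101.05 / 24 = €4.2104/kg K₂O.
potassium nitrate: K₂O per bag = 20 × 44% = 8.8 kg; cost = 48.01 / 8.8 = €5.4557/kg K₂O.
muriate of potash is cheaper.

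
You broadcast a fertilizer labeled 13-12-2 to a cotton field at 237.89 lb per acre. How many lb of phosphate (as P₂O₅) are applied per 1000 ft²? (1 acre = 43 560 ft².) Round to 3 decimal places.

0.655 lb P₂O₅ per thousand sq ft

P₂O₅ per acre = 237.89 × 12% = 28.5468 lb.
Convert to per 1000 ft²: 28.5468 × 0.0229568 = 0.655344 lb.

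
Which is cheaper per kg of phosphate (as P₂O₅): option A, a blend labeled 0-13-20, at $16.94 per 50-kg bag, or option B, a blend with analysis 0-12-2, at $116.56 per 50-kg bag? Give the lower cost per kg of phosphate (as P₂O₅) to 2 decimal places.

option A: P₂O₅ per bag = 50 × 13% = 6.5 kg; cost = 16.94 / 6.5 = $2.6062/kg P₂O₅.
option B: P₂O₅ per bag = 50 × 12% = 6 kg; cost = 116.56 / 6 = $19.4267/kg P₂O₅.
option A is cheaper.

$2.61 per kg P₂O₅ (option A)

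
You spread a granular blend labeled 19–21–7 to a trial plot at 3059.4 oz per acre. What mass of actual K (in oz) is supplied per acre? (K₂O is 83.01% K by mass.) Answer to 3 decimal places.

177.773 oz K per acre

K₂O per acre = 3059.4 × 7% = 214.158 oz.
Elemental K = 214.158 × 0.8301 = 177.7726 oz per acre.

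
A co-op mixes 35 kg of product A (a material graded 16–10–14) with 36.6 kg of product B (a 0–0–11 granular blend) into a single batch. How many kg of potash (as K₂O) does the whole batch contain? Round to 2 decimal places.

8.93 kg K₂O

K₂O mass = 14%×35 + 11%×36.6 = 8.926 kg.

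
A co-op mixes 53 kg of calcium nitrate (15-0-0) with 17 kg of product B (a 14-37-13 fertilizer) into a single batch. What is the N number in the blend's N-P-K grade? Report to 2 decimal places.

14.76% N

Total mass = 53 + 17 = 70 kg.
N mass = 15%×53 + 14%×17 = 10.33 kg.
% N = 10.33 / 70 = 14.7571%.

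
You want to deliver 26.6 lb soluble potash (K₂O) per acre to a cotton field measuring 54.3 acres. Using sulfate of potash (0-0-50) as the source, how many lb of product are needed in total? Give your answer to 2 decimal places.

2888.76 lb

Product per acre = 26.6 / 50% = 53.2 lb.
Total product = 53.2 × 54.3 = 2888.76 lb.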